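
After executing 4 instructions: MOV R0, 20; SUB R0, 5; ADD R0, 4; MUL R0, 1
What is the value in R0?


Register state trace:
  MOV R0, 20  → R0 = 20
  SUB R0, 5  → R0 = 20 - 5 = 15
  ADD R0, 4  → R0 = 15 + 4 = 19
  MUL R0, 1  → R0 = 19 * 1 = 19
Final: R0 = 19

19


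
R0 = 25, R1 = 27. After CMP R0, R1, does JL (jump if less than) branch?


Trace:
  R0 = 25, R1 = 27
  CMP R0, R1  → compares 25 vs 27
  JL checks: is 25 less than 27?
  25 < 27, so condition is true
Branch taken: Yes

Yes


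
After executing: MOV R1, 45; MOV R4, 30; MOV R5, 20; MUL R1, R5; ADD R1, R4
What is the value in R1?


Register state trace:
  MOV R1, 45  → R1 = 45
  MOV R4, 30  → R4 = 30
  MOV R5, 20  → R5 = 20
  MUL R1, R5  → R1 = 45 * 20 = 900
  ADD R1, R4  → R1 = 900 + 30 = 930
Final: R1 = 930

930


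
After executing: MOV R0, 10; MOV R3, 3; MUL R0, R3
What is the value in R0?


Register state trace:
  MOV R0, 10  → R0 = 10
  MOV R3, 3  → R3 = 3
  MUL R0, R3  → R0 = 10 * 3 = 30
Final: R0 = 30

30


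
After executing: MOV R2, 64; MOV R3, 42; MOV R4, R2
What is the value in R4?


Register state trace:
  MOV R2, 64  → R2 = 64
  MOV R3, 42  → R3 = 42
  MOV R4, R2  → R4 = 64
Final: R4 = 64

64


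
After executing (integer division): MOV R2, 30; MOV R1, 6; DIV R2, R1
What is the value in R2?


Register state trace:
  MOV R2, 30  → R2 = 30
  MOV R1, 6  → R1 = 6
  DIV R2, R1  → R2 = 30 // 6 = 5
Final: R2 = 5

5


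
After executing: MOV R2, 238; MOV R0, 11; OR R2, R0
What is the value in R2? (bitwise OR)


Register state trace:
  MOV R2, 238  → R2 = 238 (0b11101110)
  MOV R0, 11  → R0 = 11 (0b00001011)
  OR R2, R0   → R2 = 238 OR 11 = 239 (0b11101111)
Final: R2 = 239

239


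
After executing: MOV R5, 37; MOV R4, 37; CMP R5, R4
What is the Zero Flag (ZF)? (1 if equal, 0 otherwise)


Register state trace:
  MOV R5, 37  → R5 = 37
  MOV R4, 37  → R4 = 37
  CMP R5, R4  → computes 37 - 37 = 0
  Result is zero, so values are equal
ZF = 1

1


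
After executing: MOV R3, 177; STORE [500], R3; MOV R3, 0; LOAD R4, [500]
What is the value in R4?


Register and memory trace:
  MOV R3, 177  → R3 = 177
  STORE [500], R3  → mem[500] = 177
  MOV R3, 0  → R3 = 0
  LOAD R4, [500]  → R4 = mem[500] = 177
Final: R4 = 177

177


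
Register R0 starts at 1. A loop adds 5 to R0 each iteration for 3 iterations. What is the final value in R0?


Starting value: R0 = 1
  Iter 1: R0 = 1 + 5 = 6
  Iter 2: R0 = 6 + 5 = 11
  Iter 3: R0 = 11 + 5 = 16
Final: R0 = 16

16


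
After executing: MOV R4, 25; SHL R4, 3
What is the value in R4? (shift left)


Register state trace:
  MOV R4, 25  → R4 = 25
  SHL R4, 3  → R4 = 25 << 3 = 25 * 2^3 = 200
Final: R4 = 200

200


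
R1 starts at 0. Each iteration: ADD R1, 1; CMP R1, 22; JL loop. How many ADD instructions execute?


Loop trace (R1 starts at 0, target 22, step 1):
  ADD #1: R1 = 0 + 1 = 1  → 1 < 22, loop
  ADD #2: R1 = 1 + 1 = 2  → 2 < 22, loop
  ADD #3: R1 = 2 + 1 = 3  → 3 < 22, loop
  ADD #4: R1 = 3 + 1 = 4  → 4 < 22, loop
  ADD #5: R1 = 4 + 1 = 5  → 5 < 22, loop
  ADD #6: R1 = 5 + 1 = 6  → 6 < 22, loop
  ADD #7: R1 = 6 + 1 = 7  → 7 < 22, loop
  ADD #8: R1 = 7 + 1 = 8  → 8 < 22, loop
  ADD #9: R1 = 8 + 1 = 9  → 9 < 22, loop
  ADD #10: R1 = 9 + 1 = 10  → 10 < 22, loop
  ADD #11: R1 = 10 + 1 = 11  → 11 < 22, loop
  ADD #12: R1 = 11 + 1 = 12  → 12 < 22, loop
  ADD #13: R1 = 12 + 1 = 13  → 13 < 22, loop
  ADD #14: R1 = 13 + 1 = 14  → 14 < 22, loop
  ADD #15: R1 = 14 + 1 = 15  → 15 < 22, loop
  ADD #16: R1 = 15 + 1 = 16  → 16 < 22, loop
  ADD #17: R1 = 16 + 1 = 17  → 17 < 22, loop
  ADD #18: R1 = 17 + 1 = 18  → 18 < 22, loop
  ADD #19: R1 = 18 + 1 = 19  → 19 < 22, loop
  ADD #20: R1 = 19 + 1 = 20  → 20 < 22, loop
  ADD #21: R1 = 20 + 1 = 21  → 21 < 22, loop
  ADD #22: R1 = 21 + 1 = 22  → 22 >= 22, exit
Total ADD instructions: 22

22


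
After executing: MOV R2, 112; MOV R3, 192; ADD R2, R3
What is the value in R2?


Register state trace:
  MOV R2, 112  → R2 = 112
  MOV R3, 192  → R3 = 192
  ADD R2, R3  → R2 = 112 + 192 = 304
Final: R2 = 304

304


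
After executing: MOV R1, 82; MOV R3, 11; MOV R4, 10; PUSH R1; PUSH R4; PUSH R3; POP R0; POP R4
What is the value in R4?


Stack trace (top is rightmost):
  MOV R1, 82  → R1 = 82
  MOV R3, 11  → R3 = 11
  MOV R4, 10  → R4 = 10
  PUSH R1  → stack: [82]
  PUSH R4  → stack: [82, 10]
  PUSH R3  → stack: [82, 10, 11]
  POP R0  → R0 = 11, stack: [82, 10]
  POP R4  → R4 = 10, stack: [82]
Final: R4 = 10

10


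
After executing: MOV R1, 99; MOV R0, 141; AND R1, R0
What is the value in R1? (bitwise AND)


Register state trace:
  MOV R1, 99  → R1 = 99 (0b01100011)
  MOV R0, 141  → R0 = 141 (0b10001101)
  AND R1, R0  → R1 = 99 AND 141 = 1 (0b00000001)
Final: R1 = 1

1


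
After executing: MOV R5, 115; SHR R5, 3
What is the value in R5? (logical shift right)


Register state trace:
  MOV R5, 115  → R5 = 115
  SHR R5, 3  → R5 = 115 >> 3 = 115 // 2^3 = 14
Final: R5 = 14

14


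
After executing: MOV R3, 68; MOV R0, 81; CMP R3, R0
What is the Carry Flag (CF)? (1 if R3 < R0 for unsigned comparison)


Register state trace:
  MOV R3, 68  → R3 = 68
  MOV R0, 81  → R0 = 81
  CMP R3, R0  → unsigned 68 - 81: borrow occurs
  68 < 81, so CF = 1
CF = 1

1


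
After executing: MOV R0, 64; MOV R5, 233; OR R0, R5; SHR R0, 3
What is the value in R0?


Register state trace:
  MOV R0, 64  → R0 = 64 (0b01000000)
  MOV R5, 233  → R5 = 233 (0b11101001)
  OR R0, R5  → R0 = 64 OR 233 = 233 (0b11101001)
  SHR R0, 3  → R0 = 233 >> 3 = 29
Final: R0 = 29

29


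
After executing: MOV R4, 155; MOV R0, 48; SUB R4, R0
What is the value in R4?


Register state trace:
  MOV R4, 155  → R4 = 155
  MOV R0, 48  → R0 = 48
  SUB R4, R0  → R4 = 155 - 48 = 107
Final: R4 = 107

107


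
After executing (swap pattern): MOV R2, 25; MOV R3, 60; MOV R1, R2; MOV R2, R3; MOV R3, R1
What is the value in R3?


Register state trace (swap pattern):
  MOV R2, 25  → R2 = 25
  MOV R3, 60  → R3 = 60
  MOV R1, R2  → R1 = 25  (save R2)
  MOV R2, R3  → R2 = 60  (R2 gets R3's value)
  MOV R3, R1  → R3 = 25  (R3 gets saved value)
Final: R3 = 25

25


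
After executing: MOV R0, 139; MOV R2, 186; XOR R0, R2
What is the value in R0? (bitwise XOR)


Register state trace:
  MOV R0, 139  → R0 = 139 (0b10001011)
  MOV R2, 186  → R2 = 186 (0b10111010)
  XOR R0, R2  → R0 = 139 XOR 186 = 49 (0b00110001)
Final: R0 = 49

49


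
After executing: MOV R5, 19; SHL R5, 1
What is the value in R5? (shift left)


Register state trace:
  MOV R5, 19  → R5 = 19
  SHL R5, 1  → R5 = 19 << 1 = 19 * 2^1 = 38
Final: R5 = 38

38


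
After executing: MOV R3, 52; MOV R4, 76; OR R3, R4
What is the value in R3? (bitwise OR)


Register state trace:
  MOV R3, 52  → R3 = 52 (0b00110100)
  MOV R4, 76  → R4 = 76 (0b01001100)
  OR R3, R4   → R3 = 52 OR 76 = 124 (0b01111100)
Final: R3 = 124

124


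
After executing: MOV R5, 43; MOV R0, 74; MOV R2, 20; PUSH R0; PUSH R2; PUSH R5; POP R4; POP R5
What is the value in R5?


Stack trace (top is rightmost):
  MOV R5, 43  → R5 = 43
  MOV R0, 74  → R0 = 74
  MOV R2, 20  → R2 = 20
  PUSH R0  → stack: [74]
  PUSH R2  → stack: [74, 20]
  PUSH R5  → stack: [74, 20, 43]
  POP R4  → R4 = 43, stack: [74, 20]
  POP R5  → R5 = 20, stack: [74]
Final: R5 = 20

20


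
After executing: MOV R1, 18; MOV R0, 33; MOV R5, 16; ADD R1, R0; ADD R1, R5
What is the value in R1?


Register state trace:
  MOV R1, 18  → R1 = 18
  MOV R0, 33  → R0 = 33
  MOV R5, 16  → R5 = 16
  ADD R1, R0  → R1 = 18 + 33 = 51
  ADD R1, R5  → R1 = 51 + 16 = 67
Final: R1 = 67

67


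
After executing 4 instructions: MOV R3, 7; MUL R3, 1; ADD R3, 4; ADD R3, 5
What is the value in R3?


Register state trace:
  MOV R3, 7  → R3 = 7
  MUL R3, 1  → R3 = 7 * 1 = 7
  ADD R3, 4  → R3 = 7 + 4 = 11
  ADD R3, 5  → R3 = 11 + 5 = 16
Final: R3 = 16

16


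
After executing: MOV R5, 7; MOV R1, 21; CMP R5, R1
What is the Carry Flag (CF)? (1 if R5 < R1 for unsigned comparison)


Register state trace:
  MOV R5, 7  → R5 = 7
  MOV R1, 21  → R1 = 21
  CMP R5, R1  → unsigned 7 - 21: borrow occurs
  7 < 21, so CF = 1
CF = 1

1


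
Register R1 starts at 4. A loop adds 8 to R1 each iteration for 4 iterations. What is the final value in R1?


Starting value: R1 = 4
  Iter 1: R1 = 4 + 8 = 12
  Iter 2: R1 = 12 + 8 = 20
  Iter 3: R1 = 20 + 8 = 28
  Iter 4: R1 = 28 + 8 = 36
Final: R1 = 36

36


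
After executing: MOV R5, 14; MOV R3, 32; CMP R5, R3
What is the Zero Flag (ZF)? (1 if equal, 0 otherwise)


Register state trace:
  MOV R5, 14  → R5 = 14
  MOV R3, 32  → R3 = 32
  CMP R5, R3  → computes 14 - 32 = -18
  Result is nonzero, so values are not equal
ZF = 0

0


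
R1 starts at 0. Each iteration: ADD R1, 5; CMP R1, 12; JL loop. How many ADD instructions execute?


Loop trace (R1 starts at 0, target 12, step 5):
  ADD #1: R1 = 0 + 5 = 5  → 5 < 12, loop
  ADD #2: R1 = 5 + 5 = 10  → 10 < 12, loop
  ADD #3: R1 = 10 + 5 = 15  → 15 >= 12, exit
Total ADD instructions: 3

3


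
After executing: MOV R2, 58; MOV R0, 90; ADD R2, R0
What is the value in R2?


Register state trace:
  MOV R2, 58  → R2 = 58
  MOV R0, 90  → R0 = 90
  ADD R2, R0  → R2 = 58 + 90 = 148
Final: R2 = 148

148


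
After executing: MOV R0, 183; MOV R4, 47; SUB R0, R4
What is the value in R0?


Register state trace:
  MOV R0, 183  → R0 = 183
  MOV R4, 47  → R4 = 47
  SUB R0, R4  → R0 = 183 - 47 = 136
Final: R0 = 136

136


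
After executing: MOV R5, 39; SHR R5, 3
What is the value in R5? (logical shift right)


Register state trace:
  MOV R5, 39  → R5 = 39
  SHR R5, 3  → R5 = 39 >> 3 = 39 // 2^3 = 4
Final: R5 = 4

4


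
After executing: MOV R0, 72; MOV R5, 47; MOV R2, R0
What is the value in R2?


Register state trace:
  MOV R0, 72  → R0 = 72
  MOV R5, 47  → R5 = 47
  MOV R2, R0  → R2 = 72
Final: R2 = 72

72


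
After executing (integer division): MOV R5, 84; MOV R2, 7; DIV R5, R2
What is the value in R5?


Register state trace:
  MOV R5, 84  → R5 = 84
  MOV R2, 7  → R2 = 7
  DIV R5, R2  → R5 = 84 // 7 = 12
Final: R5 = 12

12


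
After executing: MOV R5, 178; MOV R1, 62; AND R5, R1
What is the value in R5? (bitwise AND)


Register state trace:
  MOV R5, 178  → R5 = 178 (0b10110010)
  MOV R1, 62  → R1 = 62 (0b00111110)
  AND R5, R1  → R5 = 178 AND 62 = 50 (0b00110010)
Final: R5 = 50

50


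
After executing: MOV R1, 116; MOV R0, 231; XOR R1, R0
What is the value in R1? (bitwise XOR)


Register state trace:
  MOV R1, 116  → R1 = 116 (0b01110100)
  MOV R0, 231  → R0 = 231 (0b11100111)
  XOR R1, R0  → R1 = 116 XOR 231 = 147 (0b10010011)
Final: R1 = 147

147


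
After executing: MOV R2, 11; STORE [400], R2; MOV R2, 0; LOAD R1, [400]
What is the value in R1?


Register and memory trace:
  MOV R2, 11  → R2 = 11
  STORE [400], R2  → mem[400] = 11
  MOV R2, 0  → R2 = 0
  LOAD R1, [400]  → R1 = mem[400] = 11
Final: R1 = 11

11


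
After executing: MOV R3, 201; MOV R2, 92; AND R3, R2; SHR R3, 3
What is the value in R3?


Register state trace:
  MOV R3, 201  → R3 = 201 (0b11001001)
  MOV R2, 92  → R2 = 92 (0b01011100)
  AND R3, R2  → R3 = 201 AND 92 = 72 (0b01001000)
  SHR R3, 3  → R3 = 72 >> 3 = 9
Final: R3 = 9

9


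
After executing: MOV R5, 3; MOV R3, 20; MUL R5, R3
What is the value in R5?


Register state trace:
  MOV R5, 3  → R5 = 3
  MOV R3, 20  → R3 = 20
  MUL R5, R3  → R5 = 3 * 20 = 60
Final: R5 = 60

60


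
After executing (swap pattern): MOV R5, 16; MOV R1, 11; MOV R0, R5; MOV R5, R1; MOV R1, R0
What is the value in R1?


Register state trace (swap pattern):
  MOV R5, 16  → R5 = 16
  MOV R1, 11  → R1 = 11
  MOV R0, R5  → R0 = 16  (save R5)
  MOV R5, R1  → R5 = 11  (R5 gets R1's value)
  MOV R1, R0  → R1 = 16  (R1 gets saved value)
Final: R1 = 16

16


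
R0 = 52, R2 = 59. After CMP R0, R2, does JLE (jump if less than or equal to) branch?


Trace:
  R0 = 52, R2 = 59
  CMP R0, R2  → compares 52 vs 59
  JLE checks: is 52 less than or equal to 59?
  52 < 59, so condition is true
Branch taken: Yes

Yes


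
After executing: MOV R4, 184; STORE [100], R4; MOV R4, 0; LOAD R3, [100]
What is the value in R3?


Register and memory trace:
  MOV R4, 184  → R4 = 184
  STORE [100], R4  → mem[100] = 184
  MOV R4, 0  → R4 = 0
  LOAD R3, [100]  → R3 = mem[100] = 184
Final: R3 = 184

184


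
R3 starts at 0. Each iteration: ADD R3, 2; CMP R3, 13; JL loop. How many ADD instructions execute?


Loop trace (R3 starts at 0, target 13, step 2):
  ADD #1: R3 = 0 + 2 = 2  → 2 < 13, loop
  ADD #2: R3 = 2 + 2 = 4  → 4 < 13, loop
  ADD #3: R3 = 4 + 2 = 6  → 6 < 13, loop
  ADD #4: R3 = 6 + 2 = 8  → 8 < 13, loop
  ADD #5: R3 = 8 + 2 = 10  → 10 < 13, loop
  ADD #6: R3 = 10 + 2 = 12  → 12 < 13, loop
  ADD #7: R3 = 12 + 2 = 14  → 14 >= 13, exit
Total ADD instructions: 7

7


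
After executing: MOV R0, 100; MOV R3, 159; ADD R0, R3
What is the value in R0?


Register state trace:
  MOV R0, 100  → R0 = 100
  MOV R3, 159  → R3 = 159
  ADD R0, R3  → R0 = 100 + 159 = 259
Final: R0 = 259

259


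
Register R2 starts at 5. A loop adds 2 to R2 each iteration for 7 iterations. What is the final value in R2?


Starting value: R2 = 5
  Iter 1: R2 = 5 + 2 = 7
  Iter 2: R2 = 7 + 2 = 9
  Iter 3: R2 = 9 + 2 = 11
  Iter 4: R2 = 11 + 2 = 13
  Iter 5: R2 = 13 + 2 = 15
  Iter 6: R2 = 15 + 2 = 17
  Iter 7: R2 = 17 + 2 = 19
Final: R2 = 19

19


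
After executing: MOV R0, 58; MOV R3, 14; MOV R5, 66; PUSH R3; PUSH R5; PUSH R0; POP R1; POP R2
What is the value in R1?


Stack trace (top is rightmost):
  MOV R0, 58  → R0 = 58
  MOV R3, 14  → R3 = 14
  MOV R5, 66  → R5 = 66
  PUSH R3  → stack: [14]
  PUSH R5  → stack: [14, 66]
  PUSH R0  → stack: [14, 66, 58]
  POP R1  → R1 = 58, stack: [14, 66]
  POP R2  → R2 = 66, stack: [14]
Final: R1 = 58

58


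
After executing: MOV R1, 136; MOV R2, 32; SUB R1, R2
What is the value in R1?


Register state trace:
  MOV R1, 136  → R1 = 136
  MOV R2, 32  → R2 = 32
  SUB R1, R2  → R1 = 136 - 32 = 104
Final: R1 = 104

104


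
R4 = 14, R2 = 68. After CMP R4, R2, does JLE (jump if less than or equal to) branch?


Trace:
  R4 = 14, R2 = 68
  CMP R4, R2  → compares 14 vs 68
  JLE checks: is 14 less than or equal to 68?
  14 < 68, so condition is true
Branch taken: Yes

Yes


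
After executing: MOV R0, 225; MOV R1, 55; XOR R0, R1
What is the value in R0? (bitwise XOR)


Register state trace:
  MOV R0, 225  → R0 = 225 (0b11100001)
  MOV R1, 55  → R1 = 55 (0b00110111)
  XOR R0, R1  → R0 = 225 XOR 55 = 214 (0b11010110)
Final: R0 = 214

214


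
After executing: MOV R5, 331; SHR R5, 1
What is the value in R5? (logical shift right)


Register state trace:
  MOV R5, 331  → R5 = 331
  SHR R5, 1  → R5 = 331 >> 1 = 331 // 2^1 = 165
Final: R5 = 165

165


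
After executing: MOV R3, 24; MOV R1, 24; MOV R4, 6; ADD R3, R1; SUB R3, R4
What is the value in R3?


Register state trace:
  MOV R3, 24  → R3 = 24
  MOV R1, 24  → R1 = 24
  MOV R4, 6  → R4 = 6
  ADD R3, R1  → R3 = 24 + 24 = 48
  SUB R3, R4  → R3 = 48 - 6 = 42
Final: R3 = 42

42


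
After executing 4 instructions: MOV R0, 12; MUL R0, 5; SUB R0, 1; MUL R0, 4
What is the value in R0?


Register state trace:
  MOV R0, 12  → R0 = 12
  MUL R0, 5  → R0 = 12 * 5 = 60
  SUB R0, 1  → R0 = 60 - 1 = 59
  MUL R0, 4  → R0 = 59 * 4 = 236
Final: R0 = 236

236


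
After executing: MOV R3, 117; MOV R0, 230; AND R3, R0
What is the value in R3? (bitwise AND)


Register state trace:
  MOV R3, 117  → R3 = 117 (0b01110101)
  MOV R0, 230  → R0 = 230 (0b11100110)
  AND R3, R0  → R3 = 117 AND 230 = 100 (0b01100100)
Final: R3 = 100

100


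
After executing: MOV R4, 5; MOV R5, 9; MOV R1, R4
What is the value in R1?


Register state trace:
  MOV R4, 5  → R4 = 5
  MOV R5, 9  → R5 = 9
  MOV R1, R4  → R1 = 5
Final: R1 = 5

5


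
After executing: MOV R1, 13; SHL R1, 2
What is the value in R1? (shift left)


Register state trace:
  MOV R1, 13  → R1 = 13
  SHL R1, 2  → R1 = 13 << 2 = 13 * 2^2 = 52
Final: R1 = 52

52


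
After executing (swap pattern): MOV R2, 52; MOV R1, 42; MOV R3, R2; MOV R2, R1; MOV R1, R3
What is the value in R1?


Register state trace (swap pattern):
  MOV R2, 52  → R2 = 52
  MOV R1, 42  → R1 = 42
  MOV R3, R2  → R3 = 52  (save R2)
  MOV R2, R1  → R2 = 42  (R2 gets R1's value)
  MOV R1, R3  → R1 = 52  (R1 gets saved value)
Final: R1 = 52

52


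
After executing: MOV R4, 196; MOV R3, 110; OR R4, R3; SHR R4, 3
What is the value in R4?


Register state trace:
  MOV R4, 196  → R4 = 196 (0b11000100)
  MOV R3, 110  → R3 = 110 (0b01101110)
  OR R4, R3  → R4 = 196 OR 110 = 238 (0b11101110)
  SHR R4, 3  → R4 = 238 >> 3 = 29
Final: R4 = 29

29


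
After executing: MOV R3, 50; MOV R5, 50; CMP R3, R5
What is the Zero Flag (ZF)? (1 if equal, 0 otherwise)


Register state trace:
  MOV R3, 50  → R3 = 50
  MOV R5, 50  → R5 = 50
  CMP R3, R5  → computes 50 - 50 = 0
  Result is zero, so values are equal
ZF = 1

1


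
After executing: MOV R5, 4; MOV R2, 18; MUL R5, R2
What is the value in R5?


Register state trace:
  MOV R5, 4  → R5 = 4
  MOV R2, 18  → R2 = 18
  MUL R5, R2  → R5 = 4 * 18 = 72
Final: R5 = 72

72


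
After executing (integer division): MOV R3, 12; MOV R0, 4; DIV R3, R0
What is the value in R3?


Register state trace:
  MOV R3, 12  → R3 = 12
  MOV R0, 4  → R0 = 4
  DIV R3, R0  → R3 = 12 // 4 = 3
Final: R3 = 3

3


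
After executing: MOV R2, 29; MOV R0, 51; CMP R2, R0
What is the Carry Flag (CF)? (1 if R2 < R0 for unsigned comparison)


Register state trace:
  MOV R2, 29  → R2 = 29
  MOV R0, 51  → R0 = 51
  CMP R2, R0  → unsigned 29 - 51: borrow occurs
  29 < 51, so CF = 1
CF = 1

1


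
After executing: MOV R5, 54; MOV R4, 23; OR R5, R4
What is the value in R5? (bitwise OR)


Register state trace:
  MOV R5, 54  → R5 = 54 (0b00110110)
  MOV R4, 23  → R4 = 23 (0b00010111)
  OR R5, R4   → R5 = 54 OR 23 = 55 (0b00110111)
Final: R5 = 55

55


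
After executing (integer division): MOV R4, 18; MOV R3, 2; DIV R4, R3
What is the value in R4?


Register state trace:
  MOV R4, 18  → R4 = 18
  MOV R3, 2  → R3 = 2
  DIV R4, R3  → R4 = 18 // 2 = 9
Final: R4 = 9

9


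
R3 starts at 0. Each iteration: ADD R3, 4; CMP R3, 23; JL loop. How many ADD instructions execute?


Loop trace (R3 starts at 0, target 23, step 4):
  ADD #1: R3 = 0 + 4 = 4  → 4 < 23, loop
  ADD #2: R3 = 4 + 4 = 8  → 8 < 23, loop
  ADD #3: R3 = 8 + 4 = 12  → 12 < 23, loop
  ADD #4: R3 = 12 + 4 = 16  → 16 < 23, loop
  ADD #5: R3 = 16 + 4 = 20  → 20 < 23, loop
  ADD #6: R3 = 20 + 4 = 24  → 24 >= 23, exit
Total ADD instructions: 6

6


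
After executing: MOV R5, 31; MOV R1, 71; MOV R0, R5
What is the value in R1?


Register state trace:
  MOV R5, 31  → R5 = 31
  MOV R1, 71  → R1 = 71
  MOV R0, R5  → R0 = 31
Final: R1 = 71

71


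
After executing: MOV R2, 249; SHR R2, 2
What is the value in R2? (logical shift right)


Register state trace:
  MOV R2, 249  → R2 = 249
  SHR R2, 2  → R2 = 249 >> 2 = 249 // 2^2 = 62
Final: R2 = 62

62


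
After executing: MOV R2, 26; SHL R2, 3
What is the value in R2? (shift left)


Register state trace:
  MOV R2, 26  → R2 = 26
  SHL R2, 3  → R2 = 26 << 3 = 26 * 2^3 = 208
Final: R2 = 208

208


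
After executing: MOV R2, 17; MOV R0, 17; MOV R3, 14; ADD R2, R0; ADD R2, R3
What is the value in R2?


Register state trace:
  MOV R2, 17  → R2 = 17
  MOV R0, 17  → R0 = 17
  MOV R3, 14  → R3 = 14
  ADD R2, R0  → R2 = 17 + 17 = 34
  ADD R2, R3  → R2 = 34 + 14 = 48
Final: R2 = 48

48


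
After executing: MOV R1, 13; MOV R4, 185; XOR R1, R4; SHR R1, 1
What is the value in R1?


Register state trace:
  MOV R1, 13  → R1 = 13 (0b00001101)
  MOV R4, 185  → R4 = 185 (0b10111001)
  XOR R1, R4  → R1 = 13 XOR 185 = 180 (0b10110100)
  SHR R1, 1  → R1 = 180 >> 1 = 90
Final: R1 = 90

90


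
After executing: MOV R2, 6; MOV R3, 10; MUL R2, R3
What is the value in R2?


Register state trace:
  MOV R2, 6  → R2 = 6
  MOV R3, 10  → R3 = 10
  MUL R2, R3  → R2 = 6 * 10 = 60
Final: R2 = 60

60


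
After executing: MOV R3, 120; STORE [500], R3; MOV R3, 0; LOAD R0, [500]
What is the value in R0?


Register and memory trace:
  MOV R3, 120  → R3 = 120
  STORE [500], R3  → mem[500] = 120
  MOV R3, 0  → R3 = 0
  LOAD R0, [500]  → R0 = mem[500] = 120
Final: R0 = 120

120


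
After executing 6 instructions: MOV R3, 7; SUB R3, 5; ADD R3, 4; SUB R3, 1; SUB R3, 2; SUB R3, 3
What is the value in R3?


Register state trace:
  MOV R3, 7  → R3 = 7
  SUB R3, 5  → R3 = 7 - 5 = 2
  ADD R3, 4  → R3 = 2 + 4 = 6
  SUB R3, 1  → R3 = 6 - 1 = 5
  SUB R3, 2  → R3 = 5 - 2 = 3
  SUB R3, 3  → R3 = 3 - 3 = 0
Final: R3 = 0

0


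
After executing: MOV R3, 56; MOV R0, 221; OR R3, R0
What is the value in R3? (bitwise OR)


Register state trace:
  MOV R3, 56  → R3 = 56 (0b00111000)
  MOV R0, 221  → R0 = 221 (0b11011101)
  OR R3, R0   → R3 = 56 OR 221 = 253 (0b11111101)
Final: R3 = 253

253


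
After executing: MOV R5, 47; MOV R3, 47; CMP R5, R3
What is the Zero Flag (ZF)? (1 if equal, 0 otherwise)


Register state trace:
  MOV R5, 47  → R5 = 47
  MOV R3, 47  → R3 = 47
  CMP R5, R3  → computes 47 - 47 = 0
  Result is zero, so values are equal
ZF = 1

1


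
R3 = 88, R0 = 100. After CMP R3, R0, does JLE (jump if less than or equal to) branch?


Trace:
  R3 = 88, R0 = 100
  CMP R3, R0  → compares 88 vs 100
  JLE checks: is 88 less than or equal to 100?
  88 < 100, so condition is true
Branch taken: Yes

Yes


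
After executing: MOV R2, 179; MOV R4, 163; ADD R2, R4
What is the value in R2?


Register state trace:
  MOV R2, 179  → R2 = 179
  MOV R4, 163  → R4 = 163
  ADD R2, R4  → R2 = 179 + 163 = 342
Final: R2 = 342

342


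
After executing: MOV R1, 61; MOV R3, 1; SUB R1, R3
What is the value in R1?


Register state trace:
  MOV R1, 61  → R1 = 61
  MOV R3, 1  → R3 = 1
  SUB R1, R3  → R1 = 61 - 1 = 60
Final: R1 = 60

60


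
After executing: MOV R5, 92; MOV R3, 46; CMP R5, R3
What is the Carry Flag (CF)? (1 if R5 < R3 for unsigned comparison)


Register state trace:
  MOV R5, 92  → R5 = 92
  MOV R3, 46  → R3 = 46
  CMP R5, R3  → unsigned 92 - 46: no borrow
  92 >= 46, so CF = 0
CF = 0

0


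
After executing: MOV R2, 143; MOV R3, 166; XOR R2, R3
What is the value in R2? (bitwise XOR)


Register state trace:
  MOV R2, 143  → R2 = 143 (0b10001111)
  MOV R3, 166  → R3 = 166 (0b10100110)
  XOR R2, R3  → R2 = 143 XOR 166 = 41 (0b00101001)
Final: R2 = 41

41


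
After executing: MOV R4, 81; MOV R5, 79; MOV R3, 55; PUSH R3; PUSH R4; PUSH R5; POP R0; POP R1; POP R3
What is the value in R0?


Stack trace (top is rightmost):
  MOV R4, 81  → R4 = 81
  MOV R5, 79  → R5 = 79
  MOV R3, 55  → R3 = 55
  PUSH R3  → stack: [55]
  PUSH R4  → stack: [55, 81]
  PUSH R5  → stack: [55, 81, 79]
  POP R0  → R0 = 79, stack: [55, 81]
  POP R1  → R1 = 81, stack: [55]
  POP R3  → R3 = 55, stack: []
Final: R0 = 79

79


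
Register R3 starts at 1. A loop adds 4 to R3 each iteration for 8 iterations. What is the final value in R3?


Starting value: R3 = 1
  Iter 1: R3 = 1 + 4 = 5
  Iter 2: R3 = 5 + 4 = 9
  Iter 3: R3 = 9 + 4 = 13
  Iter 4: R3 = 13 + 4 = 17
  Iter 5: R3 = 17 + 4 = 21
  Iter 6: R3 = 21 + 4 = 25
  Iter 7: R3 = 25 + 4 = 29
  Iter 8: R3 = 29 + 4 = 33
Final: R3 = 33

33


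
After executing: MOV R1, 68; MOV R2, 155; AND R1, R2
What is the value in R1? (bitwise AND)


Register state trace:
  MOV R1, 68  → R1 = 68 (0b01000100)
  MOV R2, 155  → R2 = 155 (0b10011011)
  AND R1, R2  → R1 = 68 AND 155 = 0 (0b00000000)
Final: R1 = 0

0


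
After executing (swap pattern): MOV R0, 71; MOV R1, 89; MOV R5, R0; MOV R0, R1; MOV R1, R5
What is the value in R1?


Register state trace (swap pattern):
  MOV R0, 71  → R0 = 71
  MOV R1, 89  → R1 = 89
  MOV R5, R0  → R5 = 71  (save R0)
  MOV R0, R1  → R0 = 89  (R0 gets R1's value)
  MOV R1, R5  → R1 = 71  (R1 gets saved value)
Final: R1 = 71

71


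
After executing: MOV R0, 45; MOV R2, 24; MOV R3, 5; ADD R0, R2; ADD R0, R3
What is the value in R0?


Register state trace:
  MOV R0, 45  → R0 = 45
  MOV R2, 24  → R2 = 24
  MOV R3, 5  → R3 = 5
  ADD R0, R2  → R0 = 45 + 24 = 69
  ADD R0, R3  → R0 = 69 + 5 = 74
Final: R0 = 74

74


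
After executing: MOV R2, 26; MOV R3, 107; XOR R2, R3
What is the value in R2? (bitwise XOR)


Register state trace:
  MOV R2, 26  → R2 = 26 (0b00011010)
  MOV R3, 107  → R3 = 107 (0b01101011)
  XOR R2, R3  → R2 = 26 XOR 107 = 113 (0b01110001)
Final: R2 = 113

113


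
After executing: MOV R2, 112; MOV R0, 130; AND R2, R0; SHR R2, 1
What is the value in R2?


Register state trace:
  MOV R2, 112  → R2 = 112 (0b01110000)
  MOV R0, 130  → R0 = 130 (0b10000010)
  AND R2, R0  → R2 = 112 AND 130 = 0 (0b00000000)
  SHR R2, 1  → R2 = 0 >> 1 = 0
Final: R2 = 0

0


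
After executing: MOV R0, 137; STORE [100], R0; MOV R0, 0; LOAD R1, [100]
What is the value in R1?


Register and memory trace:
  MOV R0, 137  → R0 = 137
  STORE [100], R0  → mem[100] = 137
  MOV R0, 0  → R0 = 0
  LOAD R1, [100]  → R1 = mem[100] = 137
Final: R1 = 137

137


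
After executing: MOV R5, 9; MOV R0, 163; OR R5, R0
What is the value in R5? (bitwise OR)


Register state trace:
  MOV R5, 9  → R5 = 9 (0b00001001)
  MOV R0, 163  → R0 = 163 (0b10100011)
  OR R5, R0   → R5 = 9 OR 163 = 171 (0b10101011)
Final: R5 = 171

171


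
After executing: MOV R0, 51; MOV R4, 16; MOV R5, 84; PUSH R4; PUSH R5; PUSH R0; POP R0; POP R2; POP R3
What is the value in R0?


Stack trace (top is rightmost):
  MOV R0, 51  → R0 = 51
  MOV R4, 16  → R4 = 16
  MOV R5, 84  → R5 = 84
  PUSH R4  → stack: [16]
  PUSH R5  → stack: [16, 84]
  PUSH R0  → stack: [16, 84, 51]
  POP R0  → R0 = 51, stack: [16, 84]
  POP R2  → R2 = 84, stack: [16]
  POP R3  → R3 = 16, stack: []
Final: R0 = 51

51


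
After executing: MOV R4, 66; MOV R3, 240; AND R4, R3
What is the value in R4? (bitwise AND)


Register state trace:
  MOV R4, 66  → R4 = 66 (0b01000010)
  MOV R3, 240  → R3 = 240 (0b11110000)
  AND R4, R3  → R4 = 66 AND 240 = 64 (0b01000000)
Final: R4 = 64

64


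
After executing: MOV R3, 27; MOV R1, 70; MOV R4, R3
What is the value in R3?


Register state trace:
  MOV R3, 27  → R3 = 27
  MOV R1, 70  → R1 = 70
  MOV R4, R3  → R4 = 27
Final: R3 = 27

27


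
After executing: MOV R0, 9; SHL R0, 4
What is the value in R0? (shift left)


Register state trace:
  MOV R0, 9  → R0 = 9
  SHL R0, 4  → R0 = 9 << 4 = 9 * 2^4 = 144
Final: R0 = 144

144


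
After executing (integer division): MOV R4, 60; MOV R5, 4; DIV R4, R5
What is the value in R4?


Register state trace:
  MOV R4, 60  → R4 = 60
  MOV R5, 4  → R5 = 4
  DIV R4, R5  → R4 = 60 // 4 = 15
Final: R4 = 15

15


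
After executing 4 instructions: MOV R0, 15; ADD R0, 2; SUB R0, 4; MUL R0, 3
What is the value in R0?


Register state trace:
  MOV R0, 15  → R0 = 15
  ADD R0, 2  → R0 = 15 + 2 = 17
  SUB R0, 4  → R0 = 17 - 4 = 13
  MUL R0, 3  → R0 = 13 * 3 = 39
Final: R0 = 39

39


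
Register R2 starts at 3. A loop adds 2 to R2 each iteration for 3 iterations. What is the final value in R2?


Starting value: R2 = 3
  Iter 1: R2 = 3 + 2 = 5
  Iter 2: R2 = 5 + 2 = 7
  Iter 3: R2 = 7 + 2 = 9
Final: R2 = 9

9


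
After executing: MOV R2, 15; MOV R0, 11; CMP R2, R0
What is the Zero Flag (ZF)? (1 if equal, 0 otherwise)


Register state trace:
  MOV R2, 15  → R2 = 15
  MOV R0, 11  → R0 = 11
  CMP R2, R0  → computes 15 - 11 = 4
  Result is nonzero, so values are not equal
ZF = 0

0


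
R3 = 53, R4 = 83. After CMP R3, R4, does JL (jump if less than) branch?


Trace:
  R3 = 53, R4 = 83
  CMP R3, R4  → compares 53 vs 83
  JL checks: is 53 less than 83?
  53 < 83, so condition is true
Branch taken: Yes

Yes


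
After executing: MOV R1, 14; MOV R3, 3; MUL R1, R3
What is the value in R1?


Register state trace:
  MOV R1, 14  → R1 = 14
  MOV R3, 3  → R3 = 3
  MUL R1, R3  → R1 = 14 * 3 = 42
Final: R1 = 42

42


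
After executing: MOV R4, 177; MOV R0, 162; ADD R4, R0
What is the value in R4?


Register state trace:
  MOV R4, 177  → R4 = 177
  MOV R0, 162  → R0 = 162
  ADD R4, R0  → R4 = 177 + 162 = 339
Final: R4 = 339

339


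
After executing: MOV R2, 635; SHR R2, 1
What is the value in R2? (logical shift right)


Register state trace:
  MOV R2, 635  → R2 = 635
  SHR R2, 1  → R2 = 635 >> 1 = 635 // 2^1 = 317
Final: R2 = 317

317


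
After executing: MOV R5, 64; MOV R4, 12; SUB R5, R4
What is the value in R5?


Register state trace:
  MOV R5, 64  → R5 = 64
  MOV R4, 12  → R4 = 12
  SUB R5, R4  → R5 = 64 - 12 = 52
Final: R5 = 52

52


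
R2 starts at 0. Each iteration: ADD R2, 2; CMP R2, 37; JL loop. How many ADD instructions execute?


Loop trace (R2 starts at 0, target 37, step 2):
  ADD #1: R2 = 0 + 2 = 2  → 2 < 37, loop
  ADD #2: R2 = 2 + 2 = 4  → 4 < 37, loop
  ADD #3: R2 = 4 + 2 = 6  → 6 < 37, loop
  ADD #4: R2 = 6 + 2 = 8  → 8 < 37, loop
  ADD #5: R2 = 8 + 2 = 10  → 10 < 37, loop
  ADD #6: R2 = 10 + 2 = 12  → 12 < 37, loop
  ADD #7: R2 = 12 + 2 = 14  → 14 < 37, loop
  ADD #8: R2 = 14 + 2 = 16  → 16 < 37, loop
  ADD #9: R2 = 16 + 2 = 18  → 18 < 37, loop
  ADD #10: R2 = 18 + 2 = 20  → 20 < 37, loop
  ADD #11: R2 = 20 + 2 = 22  → 22 < 37, loop
  ADD #12: R2 = 22 + 2 = 24  → 24 < 37, loop
  ADD #13: R2 = 24 + 2 = 26  → 26 < 37, loop
  ADD #14: R2 = 26 + 2 = 28  → 28 < 37, loop
  ADD #15: R2 = 28 + 2 = 30  → 30 < 37, loop
  ADD #16: R2 = 30 + 2 = 32  → 32 < 37, loop
  ADD #17: R2 = 32 + 2 = 34  → 34 < 37, loop
  ADD #18: R2 = 34 + 2 = 36  → 36 < 37, loop
  ADD #19: R2 = 36 + 2 = 38  → 38 >= 37, exit
Total ADD instructions: 19

19


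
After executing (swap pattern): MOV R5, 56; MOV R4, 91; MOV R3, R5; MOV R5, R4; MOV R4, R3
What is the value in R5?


Register state trace (swap pattern):
  MOV R5, 56  → R5 = 56
  MOV R4, 91  → R4 = 91
  MOV R3, R5  → R3 = 56  (save R5)
  MOV R5, R4  → R5 = 91  (R5 gets R4's value)
  MOV R4, R3  → R4 = 56  (R4 gets saved value)
Final: R5 = 91

91


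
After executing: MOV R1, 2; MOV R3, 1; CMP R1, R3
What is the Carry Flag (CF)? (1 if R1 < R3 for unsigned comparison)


Register state trace:
  MOV R1, 2  → R1 = 2
  MOV R3, 1  → R3 = 1
  CMP R1, R3  → unsigned 2 - 1: no borrow
  2 >= 1, so CF = 0
CF = 0

0


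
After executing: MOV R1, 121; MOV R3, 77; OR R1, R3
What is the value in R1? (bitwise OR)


Register state trace:
  MOV R1, 121  → R1 = 121 (0b01111001)
  MOV R3, 77  → R3 = 77 (0b01001101)
  OR R1, R3   → R1 = 121 OR 77 = 125 (0b01111101)
Final: R1 = 125

125


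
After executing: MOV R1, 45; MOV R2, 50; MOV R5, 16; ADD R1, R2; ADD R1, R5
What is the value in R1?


Register state trace:
  MOV R1, 45  → R1 = 45
  MOV R2, 50  → R2 = 50
  MOV R5, 16  → R5 = 16
  ADD R1, R2  → R1 = 45 + 50 = 95
  ADD R1, R5  → R1 = 95 + 16 = 111
Final: R1 = 111

111


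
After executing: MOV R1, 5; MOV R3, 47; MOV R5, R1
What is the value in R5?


Register state trace:
  MOV R1, 5  → R1 = 5
  MOV R3, 47  → R3 = 47
  MOV R5, R1  → R5 = 5
Final: R5 = 5

5


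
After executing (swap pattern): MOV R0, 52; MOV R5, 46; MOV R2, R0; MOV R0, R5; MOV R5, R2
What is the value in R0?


Register state trace (swap pattern):
  MOV R0, 52  → R0 = 52
  MOV R5, 46  → R5 = 46
  MOV R2, R0  → R2 = 52  (save R0)
  MOV R0, R5  → R0 = 46  (R0 gets R5's value)
  MOV R5, R2  → R5 = 52  (R5 gets saved value)
Final: R0 = 46

46


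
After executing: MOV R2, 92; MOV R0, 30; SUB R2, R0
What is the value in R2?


Register state trace:
  MOV R2, 92  → R2 = 92
  MOV R0, 30  → R0 = 30
  SUB R2, R0  → R2 = 92 - 30 = 62
Final: R2 = 62

62


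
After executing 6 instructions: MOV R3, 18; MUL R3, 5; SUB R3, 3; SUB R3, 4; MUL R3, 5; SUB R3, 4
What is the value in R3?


Register state trace:
  MOV R3, 18  → R3 = 18
  MUL R3, 5  → R3 = 18 * 5 = 90
  SUB R3, 3  → R3 = 90 - 3 = 87
  SUB R3, 4  → R3 = 87 - 4 = 83
  MUL R3, 5  → R3 = 83 * 5 = 415
  SUB R3, 4  → R3 = 415 - 4 = 411
Final: R3 = 411

411


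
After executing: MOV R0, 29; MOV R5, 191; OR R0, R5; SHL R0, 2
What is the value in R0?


Register state trace:
  MOV R0, 29  → R0 = 29 (0b00011101)
  MOV R5, 191  → R5 = 191 (0b10111111)
  OR R0, R5  → R0 = 29 OR 191 = 191 (0b10111111)
  SHL R0, 2  → R0 = 191 << 2 = 764
Final: R0 = 764

764


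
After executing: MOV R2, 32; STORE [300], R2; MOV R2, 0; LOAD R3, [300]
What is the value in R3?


Register and memory trace:
  MOV R2, 32  → R2 = 32
  STORE [300], R2  → mem[300] = 32
  MOV R2, 0  → R2 = 0
  LOAD R3, [300]  → R3 = mem[300] = 32
Final: R3 = 32

32


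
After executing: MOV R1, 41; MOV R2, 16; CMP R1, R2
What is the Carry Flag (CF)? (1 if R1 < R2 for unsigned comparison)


Register state trace:
  MOV R1, 41  → R1 = 41
  MOV R2, 16  → R2 = 16
  CMP R1, R2  → unsigned 41 - 16: no borrow
  41 >= 16, so CF = 0
CF = 0

0


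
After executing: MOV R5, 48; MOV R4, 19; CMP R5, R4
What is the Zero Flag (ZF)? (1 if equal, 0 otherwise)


Register state trace:
  MOV R5, 48  → R5 = 48
  MOV R4, 19  → R4 = 19
  CMP R5, R4  → computes 48 - 19 = 29
  Result is nonzero, so values are not equal
ZF = 0

0


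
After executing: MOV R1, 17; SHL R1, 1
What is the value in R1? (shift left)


Register state trace:
  MOV R1, 17  → R1 = 17
  SHL R1, 1  → R1 = 17 << 1 = 17 * 2^1 = 34
Final: R1 = 34

34


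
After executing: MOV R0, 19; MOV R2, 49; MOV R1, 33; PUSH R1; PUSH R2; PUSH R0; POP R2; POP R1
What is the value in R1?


Stack trace (top is rightmost):
  MOV R0, 19  → R0 = 19
  MOV R2, 49  → R2 = 49
  MOV R1, 33  → R1 = 33
  PUSH R1  → stack: [33]
  PUSH R2  → stack: [33, 49]
  PUSH R0  → stack: [33, 49, 19]
  POP R2  → R2 = 19, stack: [33, 49]
  POP R1  → R1 = 49, stack: [33]
Final: R1 = 49

49


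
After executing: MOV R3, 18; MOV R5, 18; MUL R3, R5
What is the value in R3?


Register state trace:
  MOV R3, 18  → R3 = 18
  MOV R5, 18  → R5 = 18
  MUL R3, R5  → R3 = 18 * 18 = 324
Final: R3 = 324

324


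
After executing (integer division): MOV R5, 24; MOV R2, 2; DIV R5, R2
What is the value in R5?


Register state trace:
  MOV R5, 24  → R5 = 24
  MOV R2, 2  → R2 = 2
  DIV R5, R2  → R5 = 24 // 2 = 12
Final: R5 = 12

12


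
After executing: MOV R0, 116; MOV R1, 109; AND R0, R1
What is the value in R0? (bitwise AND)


Register state trace:
  MOV R0, 116  → R0 = 116 (0b01110100)
  MOV R1, 109  → R1 = 109 (0b01101101)
  AND R0, R1  → R0 = 116 AND 109 = 100 (0b01100100)
Final: R0 = 100

100


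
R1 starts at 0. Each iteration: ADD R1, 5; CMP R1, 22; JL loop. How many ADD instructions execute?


Loop trace (R1 starts at 0, target 22, step 5):
  ADD #1: R1 = 0 + 5 = 5  → 5 < 22, loop
  ADD #2: R1 = 5 + 5 = 10  → 10 < 22, loop
  ADD #3: R1 = 10 + 5 = 15  → 15 < 22, loop
  ADD #4: R1 = 15 + 5 = 20  → 20 < 22, loop
  ADD #5: R1 = 20 + 5 = 25  → 25 >= 22, exit
Total ADD instructions: 5

5


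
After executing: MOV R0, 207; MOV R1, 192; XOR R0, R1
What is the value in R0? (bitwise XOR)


Register state trace:
  MOV R0, 207  → R0 = 207 (0b11001111)
  MOV R1, 192  → R1 = 192 (0b11000000)
  XOR R0, R1  → R0 = 207 XOR 192 = 15 (0b00001111)
Final: R0 = 15

15


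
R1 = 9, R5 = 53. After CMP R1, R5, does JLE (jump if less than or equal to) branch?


Trace:
  R1 = 9, R5 = 53
  CMP R1, R5  → compares 9 vs 53
  JLE checks: is 9 less than or equal to 53?
  9 < 53, so condition is true
Branch taken: Yes

Yes


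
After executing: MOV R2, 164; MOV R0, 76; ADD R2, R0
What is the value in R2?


Register state trace:
  MOV R2, 164  → R2 = 164
  MOV R0, 76  → R0 = 76
  ADD R2, R0  → R2 = 164 + 76 = 240
Final: R2 = 240

240


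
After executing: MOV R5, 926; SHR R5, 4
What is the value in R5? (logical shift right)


Register state trace:
  MOV R5, 926  → R5 = 926
  SHR R5, 4  → R5 = 926 >> 4 = 926 // 2^4 = 57
Final: R5 = 57

57


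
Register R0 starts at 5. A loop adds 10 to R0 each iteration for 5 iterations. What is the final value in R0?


Starting value: R0 = 5
  Iter 1: R0 = 5 + 10 = 15
  Iter 2: R0 = 15 + 10 = 25
  Iter 3: R0 = 25 + 10 = 35
  Iter 4: R0 = 35 + 10 = 45
  Iter 5: R0 = 45 + 10 = 55
Final: R0 = 55

55


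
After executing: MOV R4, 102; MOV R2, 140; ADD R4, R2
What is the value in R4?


Register state trace:
  MOV R4, 102  → R4 = 102
  MOV R2, 140  → R2 = 140
  ADD R4, R2  → R4 = 102 + 140 = 242
Final: R4 = 242

242


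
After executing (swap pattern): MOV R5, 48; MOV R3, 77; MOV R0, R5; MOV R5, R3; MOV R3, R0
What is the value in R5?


Register state trace (swap pattern):
  MOV R5, 48  → R5 = 48
  MOV R3, 77  → R3 = 77
  MOV R0, R5  → R0 = 48  (save R5)
  MOV R5, R3  → R5 = 77  (R5 gets R3's value)
  MOV R3, R0  → R3 = 48  (R3 gets saved value)
Final: R5 = 77

77


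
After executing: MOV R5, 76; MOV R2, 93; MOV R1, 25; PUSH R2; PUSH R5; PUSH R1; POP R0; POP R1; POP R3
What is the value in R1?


Stack trace (top is rightmost):
  MOV R5, 76  → R5 = 76
  MOV R2, 93  → R2 = 93
  MOV R1, 25  → R1 = 25
  PUSH R2  → stack: [93]
  PUSH R5  → stack: [93, 76]
  PUSH R1  → stack: [93, 76, 25]
  POP R0  → R0 = 25, stack: [93, 76]
  POP R1  → R1 = 76, stack: [93]
  POP R3  → R3 = 93, stack: []
Final: R1 = 76

76


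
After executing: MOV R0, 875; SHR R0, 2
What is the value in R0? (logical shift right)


Register state trace:
  MOV R0, 875  → R0 = 875
  SHR R0, 2  → R0 = 875 >> 2 = 875 // 2^2 = 218
Final: R0 = 218

218


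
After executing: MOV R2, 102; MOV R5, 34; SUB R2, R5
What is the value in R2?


Register state trace:
  MOV R2, 102  → R2 = 102
  MOV R5, 34  → R5 = 34
  SUB R2, R5  → R2 = 102 - 34 = 68
Final: R2 = 68

68


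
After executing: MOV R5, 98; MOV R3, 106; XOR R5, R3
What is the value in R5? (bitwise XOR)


Register state trace:
  MOV R5, 98  → R5 = 98 (0b01100010)
  MOV R3, 106  → R3 = 106 (0b01101010)
  XOR R5, R3  → R5 = 98 XOR 106 = 8 (0b00001000)
Final: R5 = 8

8


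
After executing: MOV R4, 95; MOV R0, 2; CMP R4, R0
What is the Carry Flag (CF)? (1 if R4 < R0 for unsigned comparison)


Register state trace:
  MOV R4, 95  → R4 = 95
  MOV R0, 2  → R0 = 2
  CMP R4, R0  → unsigned 95 - 2: no borrow
  95 >= 2, so CF = 0
CF = 0

0


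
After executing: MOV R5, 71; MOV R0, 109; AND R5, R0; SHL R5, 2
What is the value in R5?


Register state trace:
  MOV R5, 71  → R5 = 71 (0b01000111)
  MOV R0, 109  → R0 = 109 (0b01101101)
  AND R5, R0  → R5 = 71 AND 109 = 69 (0b01000101)
  SHL R5, 2  → R5 = 69 << 2 = 276
Final: R5 = 276

276


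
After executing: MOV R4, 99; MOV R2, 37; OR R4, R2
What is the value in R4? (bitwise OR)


Register state trace:
  MOV R4, 99  → R4 = 99 (0b01100011)
  MOV R2, 37  → R2 = 37 (0b00100101)
  OR R4, R2   → R4 = 99 OR 37 = 103 (0b01100111)
Final: R4 = 103

103


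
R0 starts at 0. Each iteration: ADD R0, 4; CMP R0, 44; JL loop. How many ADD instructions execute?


Loop trace (R0 starts at 0, target 44, step 4):
  ADD #1: R0 = 0 + 4 = 4  → 4 < 44, loop
  ADD #2: R0 = 4 + 4 = 8  → 8 < 44, loop
  ADD #3: R0 = 8 + 4 = 12  → 12 < 44, loop
  ADD #4: R0 = 12 + 4 = 16  → 16 < 44, loop
  ADD #5: R0 = 16 + 4 = 20  → 20 < 44, loop
  ADD #6: R0 = 20 + 4 = 24  → 24 < 44, loop
  ADD #7: R0 = 24 + 4 = 28  → 28 < 44, loop
  ADD #8: R0 = 28 + 4 = 32  → 32 < 44, loop
  ADD #9: R0 = 32 + 4 = 36  → 36 < 44, loop
  ADD #10: R0 = 36 + 4 = 40  → 40 < 44, loop
  ADD #11: R0 = 40 + 4 = 44  → 44 >= 44, exit
Total ADD instructions: 11

11
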